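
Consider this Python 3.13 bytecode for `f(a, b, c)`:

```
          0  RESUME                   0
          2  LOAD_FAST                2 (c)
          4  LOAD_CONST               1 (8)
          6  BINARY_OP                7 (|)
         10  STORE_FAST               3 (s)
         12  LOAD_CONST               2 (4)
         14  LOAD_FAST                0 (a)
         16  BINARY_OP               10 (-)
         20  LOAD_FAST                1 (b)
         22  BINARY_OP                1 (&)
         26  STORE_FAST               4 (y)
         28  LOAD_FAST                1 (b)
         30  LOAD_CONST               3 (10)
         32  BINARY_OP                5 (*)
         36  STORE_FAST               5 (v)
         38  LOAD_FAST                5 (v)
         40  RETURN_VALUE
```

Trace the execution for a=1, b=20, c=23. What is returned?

LOAD_FAST c → push 23. Stack: [23]
LOAD_CONST → push 8. Stack: [23, 8]
BINARY_OP | → 23 | 8 = 31. Stack: [31]
STORE_FAST s → s=31. Stack: []
LOAD_CONST → push 4. Stack: [4]
LOAD_FAST a → push 1. Stack: [4, 1]
BINARY_OP - → 4 - 1 = 3. Stack: [3]
LOAD_FAST b → push 20. Stack: [3, 20]
BINARY_OP & → 3 & 20 = 0. Stack: [0]
STORE_FAST y → y=0. Stack: []
LOAD_FAST b → push 20. Stack: [20]
LOAD_CONST → push 10. Stack: [20, 10]
BINARY_OP * → 20 * 10 = 200. Stack: [200]
STORE_FAST v → v=200. Stack: []
LOAD_FAST v → push 200. Stack: [200]
RETURN_VALUE → return 200.

200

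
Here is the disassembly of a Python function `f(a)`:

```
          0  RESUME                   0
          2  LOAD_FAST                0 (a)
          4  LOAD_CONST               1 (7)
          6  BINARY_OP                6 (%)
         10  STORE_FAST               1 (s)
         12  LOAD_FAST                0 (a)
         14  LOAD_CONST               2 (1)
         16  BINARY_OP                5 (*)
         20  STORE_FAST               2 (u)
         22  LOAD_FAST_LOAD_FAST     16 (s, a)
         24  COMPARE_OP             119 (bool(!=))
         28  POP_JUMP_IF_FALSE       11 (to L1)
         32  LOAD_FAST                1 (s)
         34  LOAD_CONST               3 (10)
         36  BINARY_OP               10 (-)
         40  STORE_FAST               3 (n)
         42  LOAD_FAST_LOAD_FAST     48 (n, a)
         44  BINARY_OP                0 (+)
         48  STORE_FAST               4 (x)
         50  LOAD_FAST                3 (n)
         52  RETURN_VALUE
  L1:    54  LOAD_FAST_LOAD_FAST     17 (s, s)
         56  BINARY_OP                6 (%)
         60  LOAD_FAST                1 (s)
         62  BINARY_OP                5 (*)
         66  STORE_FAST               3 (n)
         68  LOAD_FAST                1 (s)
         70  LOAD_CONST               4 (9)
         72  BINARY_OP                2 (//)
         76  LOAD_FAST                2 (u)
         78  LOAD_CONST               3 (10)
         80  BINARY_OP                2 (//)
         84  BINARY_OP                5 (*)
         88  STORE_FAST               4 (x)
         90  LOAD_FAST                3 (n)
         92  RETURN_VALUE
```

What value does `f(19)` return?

-5

LOAD_FAST a → push 19. Stack: [19]
LOAD_CONST → push 7. Stack: [19, 7]
BINARY_OP % → 19 % 7 = 5. Stack: [5]
STORE_FAST s → s=5. Stack: []
LOAD_FAST a → push 19. Stack: [19]
LOAD_CONST → push 1. Stack: [19, 1]
BINARY_OP * → 19 * 1 = 19. Stack: [19]
STORE_FAST u → u=19. Stack: []
LOAD_FAST_LOAD_FAST s,a → push 5,19. Stack: [5, 19]
COMPARE_OP bool(!=) → 5 vs 19 = True. Stack: [True]
POP_JUMP_IF_FALSE → pop True; no jump. Stack: []
LOAD_FAST s → push 5. Stack: [5]
LOAD_CONST → push 10. Stack: [5, 10]
BINARY_OP - → 5 - 10 = -5. Stack: [-5]
STORE_FAST n → n=-5. Stack: []
LOAD_FAST_LOAD_FAST n,a → push -5,19. Stack: [-5, 19]
BINARY_OP + → -5 + 19 = 14. Stack: [14]
STORE_FAST x → x=14. Stack: []
LOAD_FAST n → push -5. Stack: [-5]
RETURN_VALUE → return -5.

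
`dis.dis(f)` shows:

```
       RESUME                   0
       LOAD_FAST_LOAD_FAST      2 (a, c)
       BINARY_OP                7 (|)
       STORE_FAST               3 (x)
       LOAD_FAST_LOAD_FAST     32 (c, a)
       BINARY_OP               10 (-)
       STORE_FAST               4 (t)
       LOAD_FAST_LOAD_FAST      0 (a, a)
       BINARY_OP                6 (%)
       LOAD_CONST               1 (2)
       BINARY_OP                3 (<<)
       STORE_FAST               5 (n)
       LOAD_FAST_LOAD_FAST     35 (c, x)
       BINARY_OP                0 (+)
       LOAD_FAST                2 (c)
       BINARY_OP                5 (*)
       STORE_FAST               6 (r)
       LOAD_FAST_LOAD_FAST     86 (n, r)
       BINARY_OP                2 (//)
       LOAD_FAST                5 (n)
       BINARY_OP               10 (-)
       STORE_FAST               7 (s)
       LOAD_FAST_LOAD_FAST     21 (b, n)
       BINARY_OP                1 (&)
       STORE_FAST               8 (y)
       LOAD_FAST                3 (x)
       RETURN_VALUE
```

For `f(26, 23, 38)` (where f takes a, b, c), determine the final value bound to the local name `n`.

LOAD_FAST_LOAD_FAST a,c → push 26,38. Stack: [26, 38]
BINARY_OP | → 26 | 38 = 62. Stack: [62]
STORE_FAST x → x=62. Stack: []
LOAD_FAST_LOAD_FAST c,a → push 38,26. Stack: [38, 26]
BINARY_OP - → 38 - 26 = 12. Stack: [12]
STORE_FAST t → t=12. Stack: []
LOAD_FAST_LOAD_FAST a,a → push 26,26. Stack: [26, 26]
BINARY_OP % → 26 % 26 = 0. Stack: [0]
LOAD_CONST → push 2. Stack: [0, 2]
BINARY_OP << → 0 << 2 = 0. Stack: [0]
STORE_FAST n → n=0. Stack: []
LOAD_FAST_LOAD_FAST c,x → push 38,62. Stack: [38, 62]
BINARY_OP + → 38 + 62 = 100. Stack: [100]
LOAD_FAST c → push 38. Stack: [100, 38]
BINARY_OP * → 100 * 38 = 3800. Stack: [3800]
STORE_FAST r → r=3800. Stack: []
LOAD_FAST_LOAD_FAST n,r → push 0,3800. Stack: [0, 3800]
BINARY_OP // → 0 // 3800 = 0. Stack: [0]
LOAD_FAST n → push 0. Stack: [0, 0]
BINARY_OP - → 0 - 0 = 0. Stack: [0]
STORE_FAST s → s=0. Stack: []
LOAD_FAST_LOAD_FAST b,n → push 23,0. Stack: [23, 0]
BINARY_OP & → 23 & 0 = 0. Stack: [0]
STORE_FAST y → y=0. Stack: []
LOAD_FAST x → push 62. Stack: [62]
RETURN_VALUE → return 62.

0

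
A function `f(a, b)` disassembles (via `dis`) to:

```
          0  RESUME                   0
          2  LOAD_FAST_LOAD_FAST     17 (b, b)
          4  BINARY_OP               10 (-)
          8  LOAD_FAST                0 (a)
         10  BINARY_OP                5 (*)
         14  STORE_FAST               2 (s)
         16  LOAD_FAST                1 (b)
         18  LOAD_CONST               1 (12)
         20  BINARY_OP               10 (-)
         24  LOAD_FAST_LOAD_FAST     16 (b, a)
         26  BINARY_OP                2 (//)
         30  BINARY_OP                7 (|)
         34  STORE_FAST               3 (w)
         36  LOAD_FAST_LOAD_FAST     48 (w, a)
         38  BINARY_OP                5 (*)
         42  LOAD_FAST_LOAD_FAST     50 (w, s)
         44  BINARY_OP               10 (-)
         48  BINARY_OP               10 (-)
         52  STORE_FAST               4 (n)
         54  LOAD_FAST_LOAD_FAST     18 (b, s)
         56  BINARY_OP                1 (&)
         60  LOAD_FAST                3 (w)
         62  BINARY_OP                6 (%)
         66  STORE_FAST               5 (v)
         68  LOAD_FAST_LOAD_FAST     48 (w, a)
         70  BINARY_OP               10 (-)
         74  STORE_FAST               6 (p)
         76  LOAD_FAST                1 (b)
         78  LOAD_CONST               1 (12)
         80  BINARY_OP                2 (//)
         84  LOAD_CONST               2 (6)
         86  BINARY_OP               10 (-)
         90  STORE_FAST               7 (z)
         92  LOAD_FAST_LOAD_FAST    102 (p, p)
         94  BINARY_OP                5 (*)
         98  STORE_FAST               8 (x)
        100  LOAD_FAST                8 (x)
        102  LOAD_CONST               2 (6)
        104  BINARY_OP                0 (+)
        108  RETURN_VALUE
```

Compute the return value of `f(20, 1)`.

967

LOAD_FAST_LOAD_FAST b,b → push 1,1. Stack: [1, 1]
BINARY_OP - → 1 - 1 = 0. Stack: [0]
LOAD_FAST a → push 20. Stack: [0, 20]
BINARY_OP * → 0 * 20 = 0. Stack: [0]
STORE_FAST s → s=0. Stack: []
LOAD_FAST b → push 1. Stack: [1]
LOAD_CONST → push 12. Stack: [1, 12]
BINARY_OP - → 1 - 12 = -11. Stack: [-11]
LOAD_FAST_LOAD_FAST b,a → push 1,20. Stack: [-11, 1, 20]
BINARY_OP // → 1 // 20 = 0. Stack: [-11, 0]
BINARY_OP | → -11 | 0 = -11. Stack: [-11]
STORE_FAST w → w=-11. Stack: []
LOAD_FAST_LOAD_FAST w,a → push -11,20. Stack: [-11, 20]
BINARY_OP * → -11 * 20 = -220. Stack: [-220]
LOAD_FAST_LOAD_FAST w,s → push -11,0. Stack: [-220, -11, 0]
BINARY_OP - → -11 - 0 = -11. Stack: [-220, -11]
BINARY_OP - → -220 - -11 = -209. Stack: [-209]
STORE_FAST n → n=-209. Stack: []
LOAD_FAST_LOAD_FAST b,s → push 1,0. Stack: [1, 0]
BINARY_OP & → 1 & 0 = 0. Stack: [0]
LOAD_FAST w → push -11. Stack: [0, -11]
BINARY_OP % → 0 % -11 = 0. Stack: [0]
STORE_FAST v → v=0. Stack: []
LOAD_FAST_LOAD_FAST w,a → push -11,20. Stack: [-11, 20]
BINARY_OP - → -11 - 20 = -31. Stack: [-31]
STORE_FAST p → p=-31. Stack: []
LOAD_FAST b → push 1. Stack: [1]
LOAD_CONST → push 12. Stack: [1, 12]
BINARY_OP // → 1 // 12 = 0. Stack: [0]
LOAD_CONST → push 6. Stack: [0, 6]
BINARY_OP - → 0 - 6 = -6. Stack: [-6]
STORE_FAST z → z=-6. Stack: []
LOAD_FAST_LOAD_FAST p,p → push -31,-31. Stack: [-31, -31]
BINARY_OP * → -31 * -31 = 961. Stack: [961]
STORE_FAST x → x=961. Stack: []
LOAD_FAST x → push 961. Stack: [961]
LOAD_CONST → push 6. Stack: [961, 6]
BINARY_OP + → 961 + 6 = 967. Stack: [967]
RETURN_VALUE → return 967.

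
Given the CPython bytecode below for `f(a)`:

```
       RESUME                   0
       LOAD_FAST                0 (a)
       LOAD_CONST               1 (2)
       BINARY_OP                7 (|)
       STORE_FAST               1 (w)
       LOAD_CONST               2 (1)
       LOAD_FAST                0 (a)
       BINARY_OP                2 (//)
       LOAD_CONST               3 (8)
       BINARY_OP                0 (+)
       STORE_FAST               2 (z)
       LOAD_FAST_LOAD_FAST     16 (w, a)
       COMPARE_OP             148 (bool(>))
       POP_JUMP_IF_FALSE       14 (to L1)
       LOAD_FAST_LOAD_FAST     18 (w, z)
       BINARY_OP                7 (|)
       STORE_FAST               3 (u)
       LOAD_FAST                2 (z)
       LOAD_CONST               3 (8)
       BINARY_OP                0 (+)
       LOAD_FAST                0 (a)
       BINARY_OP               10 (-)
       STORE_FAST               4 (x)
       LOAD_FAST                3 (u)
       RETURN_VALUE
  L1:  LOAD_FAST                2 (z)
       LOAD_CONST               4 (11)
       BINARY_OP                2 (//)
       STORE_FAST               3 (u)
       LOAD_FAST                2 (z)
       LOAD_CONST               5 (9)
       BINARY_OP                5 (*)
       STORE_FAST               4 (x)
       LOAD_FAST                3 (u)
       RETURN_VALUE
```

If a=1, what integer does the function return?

LOAD_FAST a → push 1. Stack: [1]
LOAD_CONST → push 2. Stack: [1, 2]
BINARY_OP | → 1 | 2 = 3. Stack: [3]
STORE_FAST w → w=3. Stack: []
LOAD_CONST → push 1. Stack: [1]
LOAD_FAST a → push 1. Stack: [1, 1]
BINARY_OP // → 1 // 1 = 1. Stack: [1]
LOAD_CONST → push 8. Stack: [1, 8]
BINARY_OP + → 1 + 8 = 9. Stack: [9]
STORE_FAST z → z=9. Stack: []
LOAD_FAST_LOAD_FAST w,a → push 3,1. Stack: [3, 1]
COMPARE_OP bool(>) → 3 vs 1 = True. Stack: [True]
POP_JUMP_IF_FALSE → pop True; no jump. Stack: []
LOAD_FAST_LOAD_FAST w,z → push 3,9. Stack: [3, 9]
BINARY_OP | → 3 | 9 = 11. Stack: [11]
STORE_FAST u → u=11. Stack: []
LOAD_FAST z → push 9. Stack: [9]
LOAD_CONST → push 8. Stack: [9, 8]
BINARY_OP + → 9 + 8 = 17. Stack: [17]
LOAD_FAST a → push 1. Stack: [17, 1]
BINARY_OP - → 17 - 1 = 16. Stack: [16]
STORE_FAST x → x=16. Stack: []
LOAD_FAST u → push 11. Stack: [11]
RETURN_VALUE → return 11.

11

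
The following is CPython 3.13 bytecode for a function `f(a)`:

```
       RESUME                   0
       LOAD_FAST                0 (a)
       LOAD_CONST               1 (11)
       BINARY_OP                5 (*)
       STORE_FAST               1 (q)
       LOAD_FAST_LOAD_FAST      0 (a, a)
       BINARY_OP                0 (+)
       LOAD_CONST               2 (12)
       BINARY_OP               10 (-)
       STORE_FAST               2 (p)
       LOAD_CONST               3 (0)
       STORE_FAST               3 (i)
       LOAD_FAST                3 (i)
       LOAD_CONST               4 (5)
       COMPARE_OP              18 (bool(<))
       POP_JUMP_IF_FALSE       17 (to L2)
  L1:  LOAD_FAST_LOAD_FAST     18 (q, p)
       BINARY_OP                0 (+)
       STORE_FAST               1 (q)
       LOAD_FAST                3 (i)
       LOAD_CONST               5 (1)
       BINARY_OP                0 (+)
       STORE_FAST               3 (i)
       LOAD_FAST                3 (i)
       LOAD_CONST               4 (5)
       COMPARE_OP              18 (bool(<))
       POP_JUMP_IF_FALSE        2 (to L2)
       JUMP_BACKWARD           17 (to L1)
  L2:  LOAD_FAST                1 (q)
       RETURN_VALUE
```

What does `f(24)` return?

LOAD_FAST a → push 24
LOAD_CONST → push 11
BINARY_OP * → 24 * 11 = 264
STORE_FAST q → q=264
LOAD_FAST_LOAD_FAST a,a → push 24,24
BINARY_OP + → 24 + 24 = 48
LOAD_CONST → push 12
BINARY_OP - → 48 - 12 = 36
STORE_FAST p → p=36
LOAD_CONST → push 0
STORE_FAST i → i=0
LOAD_FAST i → push 0
LOAD_CONST → push 5
COMPARE_OP bool(<) → 0 vs 5 = True
POP_JUMP_IF_FALSE → pop True; no jump
LOAD_FAST_LOAD_FAST q,p → push 264,36
BINARY_OP + → 264 + 36 = 300
STORE_FAST q → q=300
LOAD_FAST i → push 0
LOAD_CONST → push 1
BINARY_OP + → 0 + 1 = 1
STORE_FAST i → i=1
LOAD_FAST i → push 1
LOAD_CONST → push 5
COMPARE_OP bool(<) → 1 vs 5 = True
POP_JUMP_IF_FALSE → pop True; no jump
LOAD_FAST_LOAD_FAST q,p → push 300,36
BINARY_OP + → 300 + 36 = 336
STORE_FAST q → q=336
LOAD_FAST i → push 1
LOAD_CONST → push 1
BINARY_OP + → 1 + 1 = 2
STORE_FAST i → i=2
LOAD_FAST i → push 2
LOAD_CONST → push 5
COMPARE_OP bool(<) → 2 vs 5 = True
POP_JUMP_IF_FALSE → pop True; no jump
LOAD_FAST_LOAD_FAST q,p → push 336,36
BINARY_OP + → 336 + 36 = 372
STORE_FAST q → q=372
LOAD_FAST i → push 2
LOAD_CONST → push 1
BINARY_OP + → 2 + 1 = 3
STORE_FAST i → i=3
LOAD_FAST i → push 3
LOAD_CONST → push 5
COMPARE_OP bool(<) → 3 vs 5 = True
POP_JUMP_IF_FALSE → pop True; no jump
LOAD_FAST_LOAD_FAST q,p → push 372,36
BINARY_OP + → 372 + 36 = 408
STORE_FAST q → q=408
LOAD_FAST i → push 3
LOAD_CONST → push 1
BINARY_OP + → 3 + 1 = 4
STORE_FAST i → i=4
LOAD_FAST i → push 4
LOAD_CONST → push 5
COMPARE_OP bool(<) → 4 vs 5 = True
POP_JUMP_IF_FALSE → pop True; no jump
LOAD_FAST_LOAD_FAST q,p → push 408,36
BINARY_OP + → 408 + 36 = 444
STORE_FAST q → q=444
LOAD_FAST i → push 4
LOAD_CONST → push 1
BINARY_OP + → 4 + 1 = 5
STORE_FAST i → i=5
LOAD_FAST i → push 5
LOAD_CONST → push 5
COMPARE_OP bool(<) → 5 vs 5 = False
POP_JUMP_IF_FALSE → pop False; jump
LOAD_FAST q → push 444
RETURN_VALUE → return 444.

444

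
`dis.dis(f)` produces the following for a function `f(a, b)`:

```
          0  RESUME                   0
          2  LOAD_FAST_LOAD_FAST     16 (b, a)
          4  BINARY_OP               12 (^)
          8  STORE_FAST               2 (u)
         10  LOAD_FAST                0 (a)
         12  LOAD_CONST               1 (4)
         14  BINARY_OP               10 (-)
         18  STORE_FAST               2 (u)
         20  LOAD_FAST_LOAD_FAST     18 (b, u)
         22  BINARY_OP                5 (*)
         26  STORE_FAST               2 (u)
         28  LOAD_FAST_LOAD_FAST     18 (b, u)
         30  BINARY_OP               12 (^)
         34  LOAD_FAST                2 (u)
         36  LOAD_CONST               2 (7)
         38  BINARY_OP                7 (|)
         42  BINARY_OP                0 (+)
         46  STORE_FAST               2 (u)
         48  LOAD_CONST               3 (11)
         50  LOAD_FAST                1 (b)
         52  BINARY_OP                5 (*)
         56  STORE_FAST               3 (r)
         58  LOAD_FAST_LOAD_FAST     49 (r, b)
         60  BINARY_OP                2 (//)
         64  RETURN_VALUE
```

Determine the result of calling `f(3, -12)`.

LOAD_FAST_LOAD_FAST b,a → push -12,3. Stack: [-12, 3]
BINARY_OP ^ → -12 ^ 3 = -9. Stack: [-9]
STORE_FAST u → u=-9. Stack: []
LOAD_FAST a → push 3. Stack: [3]
LOAD_CONST → push 4. Stack: [3, 4]
BINARY_OP - → 3 - 4 = -1. Stack: [-1]
STORE_FAST u → u=-1. Stack: []
LOAD_FAST_LOAD_FAST b,u → push -12,-1. Stack: [-12, -1]
BINARY_OP * → -12 * -1 = 12. Stack: [12]
STORE_FAST u → u=12. Stack: []
LOAD_FAST_LOAD_FAST b,u → push -12,12. Stack: [-12, 12]
BINARY_OP ^ → -12 ^ 12 = -8. Stack: [-8]
LOAD_FAST u → push 12. Stack: [-8, 12]
LOAD_CONST → push 7. Stack: [-8, 12, 7]
BINARY_OP | → 12 | 7 = 15. Stack: [-8, 15]
BINARY_OP + → -8 + 15 = 7. Stack: [7]
STORE_FAST u → u=7. Stack: []
LOAD_CONST → push 11. Stack: [11]
LOAD_FAST b → push -12. Stack: [11, -12]
BINARY_OP * → 11 * -12 = -132. Stack: [-132]
STORE_FAST r → r=-132. Stack: []
LOAD_FAST_LOAD_FAST r,b → push -132,-12. Stack: [-132, -12]
BINARY_OP // → -132 // -12 = 11. Stack: [11]
RETURN_VALUE → return 11.

11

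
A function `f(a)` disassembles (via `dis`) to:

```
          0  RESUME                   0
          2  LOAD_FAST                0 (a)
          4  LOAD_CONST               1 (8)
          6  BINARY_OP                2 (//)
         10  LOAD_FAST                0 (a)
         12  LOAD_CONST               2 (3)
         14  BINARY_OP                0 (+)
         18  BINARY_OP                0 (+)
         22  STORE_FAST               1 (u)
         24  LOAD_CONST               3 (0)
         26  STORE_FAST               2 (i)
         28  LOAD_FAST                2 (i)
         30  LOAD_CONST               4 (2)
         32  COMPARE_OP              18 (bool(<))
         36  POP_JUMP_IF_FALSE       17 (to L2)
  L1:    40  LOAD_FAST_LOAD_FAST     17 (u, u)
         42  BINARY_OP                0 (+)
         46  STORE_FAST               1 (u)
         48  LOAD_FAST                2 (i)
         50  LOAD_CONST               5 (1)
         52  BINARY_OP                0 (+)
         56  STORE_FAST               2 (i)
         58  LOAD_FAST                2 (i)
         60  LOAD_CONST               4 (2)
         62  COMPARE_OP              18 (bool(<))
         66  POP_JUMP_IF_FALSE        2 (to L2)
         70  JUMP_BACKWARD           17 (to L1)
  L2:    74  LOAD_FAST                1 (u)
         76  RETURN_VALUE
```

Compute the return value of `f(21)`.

LOAD_FAST a → push 21. Stack: [21]
LOAD_CONST → push 8. Stack: [21, 8]
BINARY_OP // → 21 // 8 = 2. Stack: [2]
LOAD_FAST a → push 21. Stack: [2, 21]
LOAD_CONST → push 3. Stack: [2, 21, 3]
BINARY_OP + → 21 + 3 = 24. Stack: [2, 24]
BINARY_OP + → 2 + 24 = 26. Stack: [26]
STORE_FAST u → u=26. Stack: []
LOAD_CONST → push 0. Stack: [0]
STORE_FAST i → i=0. Stack: []
LOAD_FAST i → push 0. Stack: [0]
LOAD_CONST → push 2. Stack: [0, 2]
COMPARE_OP bool(<) → 0 vs 2 = True. Stack: [True]
POP_JUMP_IF_FALSE → pop True; no jump. Stack: []
LOAD_FAST_LOAD_FAST u,u → push 26,26. Stack: [26, 26]
BINARY_OP + → 26 + 26 = 52. Stack: [52]
STORE_FAST u → u=52. Stack: []
LOAD_FAST i → push 0. Stack: [0]
LOAD_CONST → push 1. Stack: [0, 1]
BINARY_OP + → 0 + 1 = 1. Stack: [1]
STORE_FAST i → i=1. Stack: []
LOAD_FAST i → push 1. Stack: [1]
LOAD_CONST → push 2. Stack: [1, 2]
COMPARE_OP bool(<) → 1 vs 2 = True. Stack: [True]
POP_JUMP_IF_FALSE → pop True; no jump. Stack: []
LOAD_FAST_LOAD_FAST u,u → push 52,52. Stack: [52, 52]
BINARY_OP + → 52 + 52 = 104. Stack: [104]
STORE_FAST u → u=104. Stack: []
LOAD_FAST i → push 1. Stack: [1]
LOAD_CONST → push 1. Stack: [1, 1]
BINARY_OP + → 1 + 1 = 2. Stack: [2]
STORE_FAST i → i=2. Stack: []
LOAD_FAST i → push 2. Stack: [2]
LOAD_CONST → push 2. Stack: [2, 2]
COMPARE_OP bool(<) → 2 vs 2 = False. Stack: [False]
POP_JUMP_IF_FALSE → pop False; jump. Stack: []
LOAD_FAST u → push 104. Stack: [104]
RETURN_VALUE → return 104.

104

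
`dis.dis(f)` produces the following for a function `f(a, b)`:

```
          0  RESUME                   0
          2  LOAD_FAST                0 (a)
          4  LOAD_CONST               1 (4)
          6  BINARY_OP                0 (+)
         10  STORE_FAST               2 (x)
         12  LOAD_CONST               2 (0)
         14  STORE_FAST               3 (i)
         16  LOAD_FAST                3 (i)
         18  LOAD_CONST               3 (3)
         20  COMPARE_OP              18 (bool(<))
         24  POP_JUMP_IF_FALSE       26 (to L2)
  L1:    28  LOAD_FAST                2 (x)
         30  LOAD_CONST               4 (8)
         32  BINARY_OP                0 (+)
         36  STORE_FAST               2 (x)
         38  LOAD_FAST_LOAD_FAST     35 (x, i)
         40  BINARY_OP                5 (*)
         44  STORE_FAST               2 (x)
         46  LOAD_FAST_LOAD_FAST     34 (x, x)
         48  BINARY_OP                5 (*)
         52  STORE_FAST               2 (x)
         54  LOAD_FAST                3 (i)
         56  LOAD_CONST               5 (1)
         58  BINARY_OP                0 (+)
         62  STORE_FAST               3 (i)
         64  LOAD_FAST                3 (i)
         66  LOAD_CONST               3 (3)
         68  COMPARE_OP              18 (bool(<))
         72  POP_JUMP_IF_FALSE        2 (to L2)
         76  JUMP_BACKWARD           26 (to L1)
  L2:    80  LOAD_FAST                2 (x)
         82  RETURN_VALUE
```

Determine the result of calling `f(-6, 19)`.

20736

LOAD_FAST a → push -6. Stack: [-6]
LOAD_CONST → push 4. Stack: [-6, 4]
BINARY_OP + → -6 + 4 = -2. Stack: [-2]
STORE_FAST x → x=-2. Stack: []
LOAD_CONST → push 0. Stack: [0]
STORE_FAST i → i=0. Stack: []
LOAD_FAST i → push 0. Stack: [0]
LOAD_CONST → push 3. Stack: [0, 3]
COMPARE_OP bool(<) → 0 vs 3 = True. Stack: [True]
POP_JUMP_IF_FALSE → pop True; no jump. Stack: []
LOAD_FAST x → push -2. Stack: [-2]
LOAD_CONST → push 8. Stack: [-2, 8]
BINARY_OP + → -2 + 8 = 6. Stack: [6]
STORE_FAST x → x=6. Stack: []
LOAD_FAST_LOAD_FAST x,i → push 6,0. Stack: [6, 0]
BINARY_OP * → 6 * 0 = 0. Stack: [0]
STORE_FAST x → x=0. Stack: []
LOAD_FAST_LOAD_FAST x,x → push 0,0. Stack: [0, 0]
BINARY_OP * → 0 * 0 = 0. Stack: [0]
STORE_FAST x → x=0. Stack: []
LOAD_FAST i → push 0. Stack: [0]
LOAD_CONST → push 1. Stack: [0, 1]
BINARY_OP + → 0 + 1 = 1. Stack: [1]
STORE_FAST i → i=1. Stack: []
LOAD_FAST i → push 1. Stack: [1]
LOAD_CONST → push 3. Stack: [1, 3]
COMPARE_OP bool(<) → 1 vs 3 = True. Stack: [True]
POP_JUMP_IF_FALSE → pop True; no jump. Stack: []
LOAD_FAST x → push 0. Stack: [0]
LOAD_CONST → push 8. Stack: [0, 8]
BINARY_OP + → 0 + 8 = 8. Stack: [8]
STORE_FAST x → x=8. Stack: []
LOAD_FAST_LOAD_FAST x,i → push 8,1. Stack: [8, 1]
BINARY_OP * → 8 * 1 = 8. Stack: [8]
STORE_FAST x → x=8. Stack: []
LOAD_FAST_LOAD_FAST x,x → push 8,8. Stack: [8, 8]
BINARY_OP * → 8 * 8 = 64. Stack: [64]
STORE_FAST x → x=64. Stack: []
LOAD_FAST i → push 1. Stack: [1]
LOAD_CONST → push 1. Stack: [1, 1]
BINARY_OP + → 1 + 1 = 2. Stack: [2]
STORE_FAST i → i=2. Stack: []
LOAD_FAST i → push 2. Stack: [2]
LOAD_CONST → push 3. Stack: [2, 3]
COMPARE_OP bool(<) → 2 vs 3 = True. Stack: [True]
POP_JUMP_IF_FALSE → pop True; no jump. Stack: []
LOAD_FAST x → push 64. Stack: [64]
LOAD_CONST → push 8. Stack: [64, 8]
BINARY_OP + → 64 + 8 = 72. Stack: [72]
STORE_FAST x → x=72. Stack: []
LOAD_FAST_LOAD_FAST x,i → push 72,2. Stack: [72, 2]
BINARY_OP * → 72 * 2 = 144. Stack: [144]
STORE_FAST x → x=144. Stack: []
LOAD_FAST_LOAD_FAST x,x → push 144,144. Stack: [144, 144]
BINARY_OP * → 144 * 144 = 20736. Stack: [20736]
STORE_FAST x → x=20736. Stack: []
LOAD_FAST i → push 2. Stack: [2]
LOAD_CONST → push 1. Stack: [2, 1]
BINARY_OP + → 2 + 1 = 3. Stack: [3]
STORE_FAST i → i=3. Stack: []
LOAD_FAST i → push 3. Stack: [3]
LOAD_CONST → push 3. Stack: [3, 3]
COMPARE_OP bool(<) → 3 vs 3 = False. Stack: [False]
POP_JUMP_IF_FALSE → pop False; jump. Stack: []
LOAD_FAST x → push 20736. Stack: [20736]
RETURN_VALUE → return 20736.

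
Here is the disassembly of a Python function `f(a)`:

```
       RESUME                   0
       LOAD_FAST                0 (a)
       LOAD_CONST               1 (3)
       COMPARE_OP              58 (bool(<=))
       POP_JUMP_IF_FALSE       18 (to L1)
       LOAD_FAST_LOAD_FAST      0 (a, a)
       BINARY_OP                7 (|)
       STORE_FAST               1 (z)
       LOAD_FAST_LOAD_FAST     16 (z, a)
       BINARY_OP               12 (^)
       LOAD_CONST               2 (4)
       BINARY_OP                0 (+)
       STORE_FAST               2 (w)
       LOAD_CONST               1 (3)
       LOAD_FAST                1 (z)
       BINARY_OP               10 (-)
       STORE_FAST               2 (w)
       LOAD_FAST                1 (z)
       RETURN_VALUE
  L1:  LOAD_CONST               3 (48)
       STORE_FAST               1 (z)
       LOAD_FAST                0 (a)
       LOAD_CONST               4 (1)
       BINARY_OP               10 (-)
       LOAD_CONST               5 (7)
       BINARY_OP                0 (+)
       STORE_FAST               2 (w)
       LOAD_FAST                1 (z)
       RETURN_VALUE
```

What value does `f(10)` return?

LOAD_FAST a → push 10. Stack: [10]
LOAD_CONST → push 3. Stack: [10, 3]
COMPARE_OP bool(<=) → 10 vs 3 = False. Stack: [False]
POP_JUMP_IF_FALSE → pop False; jump. Stack: []
LOAD_CONST → push 48. Stack: [48]
STORE_FAST z → z=48. Stack: []
LOAD_FAST a → push 10. Stack: [10]
LOAD_CONST → push 1. Stack: [10, 1]
BINARY_OP - → 10 - 1 = 9. Stack: [9]
LOAD_CONST → push 7. Stack: [9, 7]
BINARY_OP + → 9 + 7 = 16. Stack: [16]
STORE_FAST w → w=16. Stack: []
LOAD_FAST z → push 48. Stack: [48]
RETURN_VALUE → return 48.

48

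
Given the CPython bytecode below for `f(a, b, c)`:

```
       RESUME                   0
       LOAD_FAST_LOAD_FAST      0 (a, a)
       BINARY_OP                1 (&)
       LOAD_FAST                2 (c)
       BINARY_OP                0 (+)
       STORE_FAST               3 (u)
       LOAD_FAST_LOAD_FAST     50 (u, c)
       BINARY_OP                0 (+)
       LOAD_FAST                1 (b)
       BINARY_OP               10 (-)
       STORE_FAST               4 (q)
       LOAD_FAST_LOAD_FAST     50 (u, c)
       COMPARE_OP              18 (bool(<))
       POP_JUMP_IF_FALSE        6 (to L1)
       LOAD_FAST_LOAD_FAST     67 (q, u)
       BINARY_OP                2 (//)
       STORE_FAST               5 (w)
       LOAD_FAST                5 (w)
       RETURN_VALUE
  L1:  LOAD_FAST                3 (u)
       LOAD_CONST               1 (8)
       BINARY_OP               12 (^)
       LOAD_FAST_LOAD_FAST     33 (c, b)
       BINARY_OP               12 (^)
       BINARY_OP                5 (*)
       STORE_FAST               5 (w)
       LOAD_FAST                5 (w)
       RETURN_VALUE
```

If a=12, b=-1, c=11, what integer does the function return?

-372

LOAD_FAST_LOAD_FAST a,a → push 12,12. Stack: [12, 12]
BINARY_OP & → 12 & 12 = 12. Stack: [12]
LOAD_FAST c → push 11. Stack: [12, 11]
BINARY_OP + → 12 + 11 = 23. Stack: [23]
STORE_FAST u → u=23. Stack: []
LOAD_FAST_LOAD_FAST u,c → push 23,11. Stack: [23, 11]
BINARY_OP + → 23 + 11 = 34. Stack: [34]
LOAD_FAST b → push -1. Stack: [34, -1]
BINARY_OP - → 34 - -1 = 35. Stack: [35]
STORE_FAST q → q=35. Stack: []
LOAD_FAST_LOAD_FAST u,c → push 23,11. Stack: [23, 11]
COMPARE_OP bool(<) → 23 vs 11 = False. Stack: [False]
POP_JUMP_IF_FALSE → pop False; jump. Stack: []
LOAD_FAST u → push 23. Stack: [23]
LOAD_CONST → push 8. Stack: [23, 8]
BINARY_OP ^ → 23 ^ 8 = 31. Stack: [31]
LOAD_FAST_LOAD_FAST c,b → push 11,-1. Stack: [31, 11, -1]
BINARY_OP ^ → 11 ^ -1 = -12. Stack: [31, -12]
BINARY_OP * → 31 * -12 = -372. Stack: [-372]
STORE_FAST w → w=-372. Stack: []
LOAD_FAST w → push -372. Stack: [-372]
RETURN_VALUE → return -372.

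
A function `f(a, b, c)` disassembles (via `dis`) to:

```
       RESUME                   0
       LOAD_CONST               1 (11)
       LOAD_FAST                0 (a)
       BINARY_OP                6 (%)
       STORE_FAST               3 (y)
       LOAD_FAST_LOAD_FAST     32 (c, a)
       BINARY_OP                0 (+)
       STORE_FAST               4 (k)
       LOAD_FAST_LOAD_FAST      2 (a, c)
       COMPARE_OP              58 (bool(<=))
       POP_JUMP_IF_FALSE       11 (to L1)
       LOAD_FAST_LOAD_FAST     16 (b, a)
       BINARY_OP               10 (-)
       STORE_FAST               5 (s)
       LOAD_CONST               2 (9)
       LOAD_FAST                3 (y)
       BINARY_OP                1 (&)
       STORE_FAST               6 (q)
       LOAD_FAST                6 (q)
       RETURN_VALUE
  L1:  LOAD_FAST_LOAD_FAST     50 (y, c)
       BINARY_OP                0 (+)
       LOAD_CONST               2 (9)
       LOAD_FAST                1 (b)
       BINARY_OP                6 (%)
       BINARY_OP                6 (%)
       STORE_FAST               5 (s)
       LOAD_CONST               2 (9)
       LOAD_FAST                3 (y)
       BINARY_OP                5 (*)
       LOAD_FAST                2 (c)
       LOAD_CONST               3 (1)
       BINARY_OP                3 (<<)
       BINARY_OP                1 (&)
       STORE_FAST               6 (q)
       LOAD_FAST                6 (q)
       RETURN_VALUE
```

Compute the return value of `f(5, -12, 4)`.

LOAD_CONST → push 11. Stack: [11]
LOAD_FAST a → push 5. Stack: [11, 5]
BINARY_OP % → 11 % 5 = 1. Stack: [1]
STORE_FAST y → y=1. Stack: []
LOAD_FAST_LOAD_FAST c,a → push 4,5. Stack: [4, 5]
BINARY_OP + → 4 + 5 = 9. Stack: [9]
STORE_FAST k → k=9. Stack: []
LOAD_FAST_LOAD_FAST a,c → push 5,4. Stack: [5, 4]
COMPARE_OP bool(<=) → 5 vs 4 = False. Stack: [False]
POP_JUMP_IF_FALSE → pop False; jump. Stack: []
LOAD_FAST_LOAD_FAST y,c → push 1,4. Stack: [1, 4]
BINARY_OP + → 1 + 4 = 5. Stack: [5]
LOAD_CONST → push 9. Stack: [5, 9]
LOAD_FAST b → push -12. Stack: [5, 9, -12]
BINARY_OP % → 9 % -12 = -3. Stack: [5, -3]
BINARY_OP % → 5 % -3 = -1. Stack: [-1]
STORE_FAST s → s=-1. Stack: []
LOAD_CONST → push 9. Stack: [9]
LOAD_FAST y → push 1. Stack: [9, 1]
BINARY_OP * → 9 * 1 = 9. Stack: [9]
LOAD_FAST c → push 4. Stack: [9, 4]
LOAD_CONST → push 1. Stack: [9, 4, 1]
BINARY_OP << → 4 << 1 = 8. Stack: [9, 8]
BINARY_OP & → 9 & 8 = 8. Stack: [8]
STORE_FAST q → q=8. Stack: []
LOAD_FAST q → push 8. Stack: [8]
RETURN_VALUE → return 8.

8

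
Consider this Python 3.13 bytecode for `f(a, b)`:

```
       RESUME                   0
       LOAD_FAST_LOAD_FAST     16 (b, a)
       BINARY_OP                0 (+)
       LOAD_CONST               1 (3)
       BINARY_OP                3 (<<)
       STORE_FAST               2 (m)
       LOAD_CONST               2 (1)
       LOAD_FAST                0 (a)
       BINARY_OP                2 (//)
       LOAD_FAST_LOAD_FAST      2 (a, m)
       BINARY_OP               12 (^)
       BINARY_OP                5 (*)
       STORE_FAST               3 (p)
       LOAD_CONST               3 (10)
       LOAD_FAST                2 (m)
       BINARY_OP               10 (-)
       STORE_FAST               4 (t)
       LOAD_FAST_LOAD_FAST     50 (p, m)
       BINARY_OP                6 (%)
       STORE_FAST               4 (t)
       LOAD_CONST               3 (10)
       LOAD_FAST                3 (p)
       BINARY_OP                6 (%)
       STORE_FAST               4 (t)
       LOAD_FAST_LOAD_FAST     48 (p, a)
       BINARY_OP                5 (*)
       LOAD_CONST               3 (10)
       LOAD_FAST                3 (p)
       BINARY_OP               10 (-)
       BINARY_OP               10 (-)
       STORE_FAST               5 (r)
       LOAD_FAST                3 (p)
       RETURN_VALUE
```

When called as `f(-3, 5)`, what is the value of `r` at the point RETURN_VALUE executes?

LOAD_FAST_LOAD_FAST b,a → push 5,-3. Stack: [5, -3]
BINARY_OP + → 5 + -3 = 2. Stack: [2]
LOAD_CONST → push 3. Stack: [2, 3]
BINARY_OP << → 2 << 3 = 16. Stack: [16]
STORE_FAST m → m=16. Stack: []
LOAD_CONST → push 1. Stack: [1]
LOAD_FAST a → push -3. Stack: [1, -3]
BINARY_OP // → 1 // -3 = -1. Stack: [-1]
LOAD_FAST_LOAD_FAST a,m → push -3,16. Stack: [-1, -3, 16]
BINARY_OP ^ → -3 ^ 16 = -19. Stack: [-1, -19]
BINARY_OP * → -1 * -19 = 19. Stack: [19]
STORE_FAST p → p=19. Stack: []
LOAD_CONST → push 10. Stack: [10]
LOAD_FAST m → push 16. Stack: [10, 16]
BINARY_OP - → 10 - 16 = -6. Stack: [-6]
STORE_FAST t → t=-6. Stack: []
LOAD_FAST_LOAD_FAST p,m → push 19,16. Stack: [19, 16]
BINARY_OP % → 19 % 16 = 3. Stack: [3]
STORE_FAST t → t=3. Stack: []
LOAD_CONST → push 10. Stack: [10]
LOAD_FAST p → push 19. Stack: [10, 19]
BINARY_OP % → 10 % 19 = 10. Stack: [10]
STORE_FAST t → t=10. Stack: []
LOAD_FAST_LOAD_FAST p,a → push 19,-3. Stack: [19, -3]
BINARY_OP * → 19 * -3 = -57. Stack: [-57]
LOAD_CONST → push 10. Stack: [-57, 10]
LOAD_FAST p → push 19. Stack: [-57, 10, 19]
BINARY_OP - → 10 - 19 = -9. Stack: [-57, -9]
BINARY_OP - → -57 - -9 = -48. Stack: [-48]
STORE_FAST r → r=-48. Stack: []
LOAD_FAST p → push 19. Stack: [19]
RETURN_VALUE → return 19.

-48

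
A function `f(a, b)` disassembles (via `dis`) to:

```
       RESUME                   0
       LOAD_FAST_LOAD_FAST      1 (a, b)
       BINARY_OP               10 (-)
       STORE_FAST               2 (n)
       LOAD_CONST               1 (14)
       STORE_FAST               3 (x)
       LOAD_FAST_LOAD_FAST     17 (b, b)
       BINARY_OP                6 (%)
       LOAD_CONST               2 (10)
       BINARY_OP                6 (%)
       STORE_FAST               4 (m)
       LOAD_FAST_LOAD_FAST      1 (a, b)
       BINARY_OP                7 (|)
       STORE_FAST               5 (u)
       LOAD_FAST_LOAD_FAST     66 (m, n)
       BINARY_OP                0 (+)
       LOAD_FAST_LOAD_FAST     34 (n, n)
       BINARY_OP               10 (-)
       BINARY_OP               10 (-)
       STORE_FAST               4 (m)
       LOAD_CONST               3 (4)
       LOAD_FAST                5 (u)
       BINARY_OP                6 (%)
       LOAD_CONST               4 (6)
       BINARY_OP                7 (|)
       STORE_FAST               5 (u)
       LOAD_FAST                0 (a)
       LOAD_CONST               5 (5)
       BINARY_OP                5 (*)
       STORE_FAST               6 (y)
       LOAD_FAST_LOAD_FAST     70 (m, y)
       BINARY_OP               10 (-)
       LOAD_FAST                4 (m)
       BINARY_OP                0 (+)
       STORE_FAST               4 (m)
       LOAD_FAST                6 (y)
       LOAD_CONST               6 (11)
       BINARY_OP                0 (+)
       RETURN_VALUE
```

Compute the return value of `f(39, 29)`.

LOAD_FAST_LOAD_FAST a,b → push 39,29. Stack: [39, 29]
BINARY_OP - → 39 - 29 = 10. Stack: [10]
STORE_FAST n → n=10. Stack: []
LOAD_CONST → push 14. Stack: [14]
STORE_FAST x → x=14. Stack: []
LOAD_FAST_LOAD_FAST b,b → push 29,29. Stack: [29, 29]
BINARY_OP % → 29 % 29 = 0. Stack: [0]
LOAD_CONST → push 10. Stack: [0, 10]
BINARY_OP % → 0 % 10 = 0. Stack: [0]
STORE_FAST m → m=0. Stack: []
LOAD_FAST_LOAD_FAST a,b → push 39,29. Stack: [39, 29]
BINARY_OP | → 39 | 29 = 63. Stack: [63]
STORE_FAST u → u=63. Stack: []
LOAD_FAST_LOAD_FAST m,n → push 0,10. Stack: [0, 10]
BINARY_OP + → 0 + 10 = 10. Stack: [10]
LOAD_FAST_LOAD_FAST n,n → push 10,10. Stack: [10, 10, 10]
BINARY_OP - → 10 - 10 = 0. Stack: [10, 0]
BINARY_OP - → 10 - 0 = 10. Stack: [10]
STORE_FAST m → m=10. Stack: []
LOAD_CONST → push 4. Stack: [4]
LOAD_FAST u → push 63. Stack: [4, 63]
BINARY_OP % → 4 % 63 = 4. Stack: [4]
LOAD_CONST → push 6. Stack: [4, 6]
BINARY_OP | → 4 | 6 = 6. Stack: [6]
STORE_FAST u → u=6. Stack: []
LOAD_FAST a → push 39. Stack: [39]
LOAD_CONST → push 5. Stack: [39, 5]
BINARY_OP * → 39 * 5 = 195. Stack: [195]
STORE_FAST y → y=195. Stack: []
LOAD_FAST_LOAD_FAST m,y → push 10,195. Stack: [10, 195]
BINARY_OP - → 10 - 195 = -185. Stack: [-185]
LOAD_FAST m → push 10. Stack: [-185, 10]
BINARY_OP + → -185 + 10 = -175. Stack: [-175]
STORE_FAST m → m=-175. Stack: []
LOAD_FAST y → push 195. Stack: [195]
LOAD_CONST → push 11. Stack: [195, 11]
BINARY_OP + → 195 + 11 = 206. Stack: [206]
RETURN_VALUE → return 206.

206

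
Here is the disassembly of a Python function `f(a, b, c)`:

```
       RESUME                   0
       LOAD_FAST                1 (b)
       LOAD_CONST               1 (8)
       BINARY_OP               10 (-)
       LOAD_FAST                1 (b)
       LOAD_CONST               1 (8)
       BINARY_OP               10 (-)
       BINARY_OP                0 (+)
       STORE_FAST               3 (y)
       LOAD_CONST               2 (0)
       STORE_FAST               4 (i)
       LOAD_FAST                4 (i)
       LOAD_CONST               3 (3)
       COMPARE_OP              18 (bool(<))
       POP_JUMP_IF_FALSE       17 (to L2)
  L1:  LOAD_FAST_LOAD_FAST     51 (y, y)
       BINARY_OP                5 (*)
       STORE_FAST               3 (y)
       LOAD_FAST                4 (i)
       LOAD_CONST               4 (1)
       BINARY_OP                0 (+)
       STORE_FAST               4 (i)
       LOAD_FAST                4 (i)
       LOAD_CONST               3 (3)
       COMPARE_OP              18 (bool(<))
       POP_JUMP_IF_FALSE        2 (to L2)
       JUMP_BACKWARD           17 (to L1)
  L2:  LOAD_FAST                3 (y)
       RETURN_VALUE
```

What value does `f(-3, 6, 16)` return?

65536

LOAD_FAST b → push 6. Stack: [6]
LOAD_CONST → push 8. Stack: [6, 8]
BINARY_OP - → 6 - 8 = -2. Stack: [-2]
LOAD_FAST b → push 6. Stack: [-2, 6]
LOAD_CONST → push 8. Stack: [-2, 6, 8]
BINARY_OP - → 6 - 8 = -2. Stack: [-2, -2]
BINARY_OP + → -2 + -2 = -4. Stack: [-4]
STORE_FAST y → y=-4. Stack: []
LOAD_CONST → push 0. Stack: [0]
STORE_FAST i → i=0. Stack: []
LOAD_FAST i → push 0. Stack: [0]
LOAD_CONST → push 3. Stack: [0, 3]
COMPARE_OP bool(<) → 0 vs 3 = True. Stack: [True]
POP_JUMP_IF_FALSE → pop True; no jump. Stack: []
LOAD_FAST_LOAD_FAST y,y → push -4,-4. Stack: [-4, -4]
BINARY_OP * → -4 * -4 = 16. Stack: [16]
STORE_FAST y → y=16. Stack: []
LOAD_FAST i → push 0. Stack: [0]
LOAD_CONST → push 1. Stack: [0, 1]
BINARY_OP + → 0 + 1 = 1. Stack: [1]
STORE_FAST i → i=1. Stack: []
LOAD_FAST i → push 1. Stack: [1]
LOAD_CONST → push 3. Stack: [1, 3]
COMPARE_OP bool(<) → 1 vs 3 = True. Stack: [True]
POP_JUMP_IF_FALSE → pop True; no jump. Stack: []
LOAD_FAST_LOAD_FAST y,y → push 16,16. Stack: [16, 16]
BINARY_OP * → 16 * 16 = 256. Stack: [256]
STORE_FAST y → y=256. Stack: []
LOAD_FAST i → push 1. Stack: [1]
LOAD_CONST → push 1. Stack: [1, 1]
BINARY_OP + → 1 + 1 = 2. Stack: [2]
STORE_FAST i → i=2. Stack: []
LOAD_FAST i → push 2. Stack: [2]
LOAD_CONST → push 3. Stack: [2, 3]
COMPARE_OP bool(<) → 2 vs 3 = True. Stack: [True]
POP_JUMP_IF_FALSE → pop True; no jump. Stack: []
LOAD_FAST_LOAD_FAST y,y → push 256,256. Stack: [256, 256]
BINARY_OP * → 256 * 256 = 65536. Stack: [65536]
STORE_FAST y → y=65536. Stack: []
LOAD_FAST i → push 2. Stack: [2]
LOAD_CONST → push 1. Stack: [2, 1]
BINARY_OP + → 2 + 1 = 3. Stack: [3]
STORE_FAST i → i=3. Stack: []
LOAD_FAST i → push 3. Stack: [3]
LOAD_CONST → push 3. Stack: [3, 3]
COMPARE_OP bool(<) → 3 vs 3 = False. Stack: [False]
POP_JUMP_IF_FALSE → pop False; jump. Stack: []
LOAD_FAST y → push 65536. Stack: [65536]
RETURN_VALUE → return 65536.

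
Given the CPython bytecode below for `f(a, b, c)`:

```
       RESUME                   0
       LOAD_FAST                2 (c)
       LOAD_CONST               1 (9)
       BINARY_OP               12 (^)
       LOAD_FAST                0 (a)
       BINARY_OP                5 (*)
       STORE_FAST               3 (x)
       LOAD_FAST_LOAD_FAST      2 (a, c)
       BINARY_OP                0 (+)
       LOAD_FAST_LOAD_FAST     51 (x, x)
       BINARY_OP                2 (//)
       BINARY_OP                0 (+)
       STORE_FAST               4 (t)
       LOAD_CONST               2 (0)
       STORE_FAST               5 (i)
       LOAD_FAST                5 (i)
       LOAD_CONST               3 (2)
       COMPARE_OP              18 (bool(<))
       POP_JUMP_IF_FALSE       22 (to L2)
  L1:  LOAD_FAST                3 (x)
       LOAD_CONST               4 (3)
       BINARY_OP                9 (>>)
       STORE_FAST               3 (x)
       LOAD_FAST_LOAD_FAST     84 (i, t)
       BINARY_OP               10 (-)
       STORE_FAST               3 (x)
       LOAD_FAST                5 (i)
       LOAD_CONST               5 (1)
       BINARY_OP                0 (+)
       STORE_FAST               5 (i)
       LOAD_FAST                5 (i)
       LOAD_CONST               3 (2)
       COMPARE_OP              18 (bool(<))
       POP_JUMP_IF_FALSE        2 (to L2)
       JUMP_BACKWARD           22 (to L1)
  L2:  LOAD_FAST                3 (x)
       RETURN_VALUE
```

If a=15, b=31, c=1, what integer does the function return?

-16

LOAD_FAST c → push 1. Stack: [1]
LOAD_CONST → push 9. Stack: [1, 9]
BINARY_OP ^ → 1 ^ 9 = 8. Stack: [8]
LOAD_FAST a → push 15. Stack: [8, 15]
BINARY_OP * → 8 * 15 = 120. Stack: [120]
STORE_FAST x → x=120. Stack: []
LOAD_FAST_LOAD_FAST a,c → push 15,1. Stack: [15, 1]
BINARY_OP + → 15 + 1 = 16. Stack: [16]
LOAD_FAST_LOAD_FAST x,x → push 120,120. Stack: [16, 120, 120]
BINARY_OP // → 120 // 120 = 1. Stack: [16, 1]
BINARY_OP + → 16 + 1 = 17. Stack: [17]
STORE_FAST t → t=17. Stack: []
LOAD_CONST → push 0. Stack: [0]
STORE_FAST i → i=0. Stack: []
LOAD_FAST i → push 0. Stack: [0]
LOAD_CONST → push 2. Stack: [0, 2]
COMPARE_OP bool(<) → 0 vs 2 = True. Stack: [True]
POP_JUMP_IF_FALSE → pop True; no jump. Stack: []
LOAD_FAST x → push 120. Stack: [120]
LOAD_CONST → push 3. Stack: [120, 3]
BINARY_OP >> → 120 >> 3 = 15. Stack: [15]
STORE_FAST x → x=15. Stack: []
LOAD_FAST_LOAD_FAST i,t → push 0,17. Stack: [0, 17]
BINARY_OP - → 0 - 17 = -17. Stack: [-17]
STORE_FAST x → x=-17. Stack: []
LOAD_FAST i → push 0. Stack: [0]
LOAD_CONST → push 1. Stack: [0, 1]
BINARY_OP + → 0 + 1 = 1. Stack: [1]
STORE_FAST i → i=1. Stack: []
LOAD_FAST i → push 1. Stack: [1]
LOAD_CONST → push 2. Stack: [1, 2]
COMPARE_OP bool(<) → 1 vs 2 = True. Stack: [True]
POP_JUMP_IF_FALSE → pop True; no jump. Stack: []
LOAD_FAST x → push -17. Stack: [-17]
LOAD_CONST → push 3. Stack: [-17, 3]
BINARY_OP >> → -17 >> 3 = -3. Stack: [-3]
STORE_FAST x → x=-3. Stack: []
LOAD_FAST_LOAD_FAST i,t → push 1,17. Stack: [1, 17]
BINARY_OP - → 1 - 17 = -16. Stack: [-16]
STORE_FAST x → x=-16. Stack: []
LOAD_FAST i → push 1. Stack: [1]
LOAD_CONST → push 1. Stack: [1, 1]
BINARY_OP + → 1 + 1 = 2. Stack: [2]
STORE_FAST i → i=2. Stack: []
LOAD_FAST i → push 2. Stack: [2]
LOAD_CONST → push 2. Stack: [2, 2]
COMPARE_OP bool(<) → 2 vs 2 = False. Stack: [False]
POP_JUMP_IF_FALSE → pop False; jump. Stack: []
LOAD_FAST x → push -16. Stack: [-16]
RETURN_VALUE → return -16.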